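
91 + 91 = 182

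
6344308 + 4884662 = 11228970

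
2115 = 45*47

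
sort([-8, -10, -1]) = [-10, -8, -1]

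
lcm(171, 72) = 1368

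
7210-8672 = -1462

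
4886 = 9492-4606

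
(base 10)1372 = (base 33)18j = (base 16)55c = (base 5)20442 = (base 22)2i8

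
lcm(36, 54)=108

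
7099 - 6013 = 1086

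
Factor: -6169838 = -1*2^1*131^1*23549^1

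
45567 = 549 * 83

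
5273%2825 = 2448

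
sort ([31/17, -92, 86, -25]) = [-92, -25, 31/17, 86]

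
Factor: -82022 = -1 * 2^1 * 41011^1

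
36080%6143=5365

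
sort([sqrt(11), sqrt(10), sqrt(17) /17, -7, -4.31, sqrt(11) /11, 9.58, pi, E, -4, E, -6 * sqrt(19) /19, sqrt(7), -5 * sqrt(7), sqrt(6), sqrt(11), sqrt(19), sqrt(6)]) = [-5 * sqrt(7), -7, -4.31, -4, -6 * sqrt(19) /19, sqrt(17) /17, sqrt(11) /11, sqrt(6), sqrt(6), sqrt(7), E, E, pi, sqrt(10), sqrt(11), sqrt(11), sqrt(19), 9.58]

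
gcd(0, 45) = 45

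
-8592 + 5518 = -3074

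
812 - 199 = 613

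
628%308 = 12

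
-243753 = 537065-780818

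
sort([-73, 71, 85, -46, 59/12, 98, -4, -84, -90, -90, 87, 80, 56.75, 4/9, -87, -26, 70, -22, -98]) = [-98, -90, -90, -87, -84, -73, -46, -26, -22, -4, 4/9, 59/12, 56.75, 70, 71, 80, 85, 87, 98]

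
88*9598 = 844624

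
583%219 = 145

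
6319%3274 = 3045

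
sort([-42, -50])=[-50, -42]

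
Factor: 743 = 743^1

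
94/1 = 94 = 94.00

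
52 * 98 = 5096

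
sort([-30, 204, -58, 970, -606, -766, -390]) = [-766, -606, -390, -58, -30, 204, 970]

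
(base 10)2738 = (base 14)dd8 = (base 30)318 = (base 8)5262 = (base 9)3672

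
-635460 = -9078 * 70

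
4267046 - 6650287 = -2383241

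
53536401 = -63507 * (-843)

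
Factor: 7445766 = 2^1*3^1*31^1*40031^1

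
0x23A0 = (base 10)9120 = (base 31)9F6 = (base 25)EEK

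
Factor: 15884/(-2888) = -1*2^(-1)*11^1 = -11/2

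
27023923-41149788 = -14125865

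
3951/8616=1317/2872 ≈ 0.459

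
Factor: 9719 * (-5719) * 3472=-1 * 2^4 * 7^2 * 19^1 * 31^1 * 43^1 * 9719^1=-192984040592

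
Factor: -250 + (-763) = -1*1013^1 = -1013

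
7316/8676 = 1829/2169≈0.843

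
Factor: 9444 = 2^2 * 3^1 * 787^1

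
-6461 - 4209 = -10670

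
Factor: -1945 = -1 * 5^1 * 389^1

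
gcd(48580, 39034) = 2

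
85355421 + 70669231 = 156024652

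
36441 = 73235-36794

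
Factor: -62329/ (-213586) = 2^ (-1)*157^1*269^ (-1) = 157/538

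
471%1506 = 471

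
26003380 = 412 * 63115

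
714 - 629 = 85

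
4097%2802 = 1295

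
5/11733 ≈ 0.000426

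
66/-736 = -33/368 ≈ -0.0897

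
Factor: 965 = 5^1 * 193^1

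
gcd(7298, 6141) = 89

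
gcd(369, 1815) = 3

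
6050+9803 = 15853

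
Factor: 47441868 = 2^2 * 3^1 * 3953489^1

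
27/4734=3/526≈0.00570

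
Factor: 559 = 13^1 * 43^1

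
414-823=-409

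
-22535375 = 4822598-27357973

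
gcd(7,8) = 1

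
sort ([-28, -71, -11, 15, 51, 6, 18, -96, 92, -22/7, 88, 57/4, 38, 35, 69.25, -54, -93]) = [-96, -93, -71, -54, -28, -11, -22/7, 6, 57/4, 15, 18, 35, 38, 51, 69.25, 88, 92]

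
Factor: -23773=-1*23773^1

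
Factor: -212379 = -1*3^1*70793^1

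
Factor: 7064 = 2^3*883^1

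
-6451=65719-72170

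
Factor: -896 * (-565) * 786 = 2^8 * 3^1 * 5^1 * 7^1 * 113^1 * 131^1 = 397904640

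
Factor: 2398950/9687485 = 2^1 * 3^3 * 5^1 * 23^(-1) * 1777^1 * 84239^(-1) = 479790/1937497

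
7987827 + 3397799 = 11385626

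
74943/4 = 18735+3/4 = 18735.75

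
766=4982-4216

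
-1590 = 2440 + -4030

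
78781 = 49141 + 29640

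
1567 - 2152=-585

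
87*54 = 4698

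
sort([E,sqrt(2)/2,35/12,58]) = [sqrt(2)/2,E,35/12,58]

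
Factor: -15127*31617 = -1*3^3*7^1*1171^1*2161^1 = -478270359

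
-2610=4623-7233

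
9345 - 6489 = 2856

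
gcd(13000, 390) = 130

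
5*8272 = 41360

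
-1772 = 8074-9846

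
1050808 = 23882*44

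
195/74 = 2+47/74 ≈ 2.64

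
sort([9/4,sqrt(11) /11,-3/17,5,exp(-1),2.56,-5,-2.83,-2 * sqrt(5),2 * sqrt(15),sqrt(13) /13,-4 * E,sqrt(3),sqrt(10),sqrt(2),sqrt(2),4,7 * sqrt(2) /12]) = [-4 * E,-5,-2 * sqrt(5),-2.83,-3/17,sqrt(13) /13,sqrt(11) /11,exp(-1),7 * sqrt(2) /12,sqrt(2),sqrt(2),sqrt(3),9/4,2.56,sqrt(10),4,5,2 * sqrt(15)]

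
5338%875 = 88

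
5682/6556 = 2841/3278 ≈ 0.867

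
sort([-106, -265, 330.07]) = [-265, -106, 330.07]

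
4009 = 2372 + 1637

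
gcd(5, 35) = 5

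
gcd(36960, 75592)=88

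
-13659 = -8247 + -5412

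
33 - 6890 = -6857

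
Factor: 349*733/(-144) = -1*2^(-4)*3^(-2)*349^1*733^1 = -255817/144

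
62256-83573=-21317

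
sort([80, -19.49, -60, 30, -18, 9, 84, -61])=[-61, -60, -19.49, -18, 9, 30, 80, 84]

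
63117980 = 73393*860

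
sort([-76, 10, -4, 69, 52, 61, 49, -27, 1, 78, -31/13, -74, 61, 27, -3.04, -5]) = [-76, -74, -27, -5, -4, -3.04, -31/13, 1, 10, 27, 49, 52, 61, 61, 69, 78]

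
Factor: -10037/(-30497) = 10037^1*30497^(-1)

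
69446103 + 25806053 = 95252156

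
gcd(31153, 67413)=1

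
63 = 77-14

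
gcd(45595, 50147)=1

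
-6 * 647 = -3882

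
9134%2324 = 2162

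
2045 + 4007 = 6052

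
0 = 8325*0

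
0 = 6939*0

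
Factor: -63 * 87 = -1 * 3^3 * 7^1 * 29^1 = -5481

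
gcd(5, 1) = 1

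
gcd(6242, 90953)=1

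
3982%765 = 157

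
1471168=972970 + 498198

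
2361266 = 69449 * 34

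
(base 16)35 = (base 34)1j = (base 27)1q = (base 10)53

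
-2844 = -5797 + 2953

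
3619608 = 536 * 6753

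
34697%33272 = 1425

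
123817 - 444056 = -320239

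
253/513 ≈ 0.493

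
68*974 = 66232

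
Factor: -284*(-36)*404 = 2^6*3^2*71^1*101^1 = 4130496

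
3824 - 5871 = -2047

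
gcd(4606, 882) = 98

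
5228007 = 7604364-2376357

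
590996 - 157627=433369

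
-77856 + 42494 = -35362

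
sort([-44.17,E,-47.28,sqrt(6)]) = [-47.28,-44.17,sqrt(6),E]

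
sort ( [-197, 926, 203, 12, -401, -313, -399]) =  [-401, -399, -313, -197, 12, 203, 926]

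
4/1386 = 2/693 ≈ 0.00289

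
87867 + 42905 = 130772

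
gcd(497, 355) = 71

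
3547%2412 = 1135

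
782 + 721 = 1503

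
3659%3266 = 393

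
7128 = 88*81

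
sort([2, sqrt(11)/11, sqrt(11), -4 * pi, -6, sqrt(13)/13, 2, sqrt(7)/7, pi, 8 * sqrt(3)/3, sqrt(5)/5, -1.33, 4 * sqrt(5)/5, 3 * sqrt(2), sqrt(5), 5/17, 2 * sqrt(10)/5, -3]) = [-4 * pi, -6, -3, -1.33, sqrt(13)/13, 5/17, sqrt(11)/11, sqrt(7)/7, sqrt(5)/5, 2 * sqrt(10)/5, 4 * sqrt(5)/5, 2, 2, sqrt(5), pi, sqrt(11), 3 * sqrt(2), 8 * sqrt(3)/3]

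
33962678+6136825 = 40099503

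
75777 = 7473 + 68304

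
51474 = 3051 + 48423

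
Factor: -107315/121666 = -1*2^(-1)*5^1*13^2*479^(-1) = -845/958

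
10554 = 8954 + 1600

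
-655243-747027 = -1402270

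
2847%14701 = 2847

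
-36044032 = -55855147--19811115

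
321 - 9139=-8818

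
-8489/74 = -114 - 53/74 ≈ -114.72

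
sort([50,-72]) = [-72,50]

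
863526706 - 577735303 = 285791403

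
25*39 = 975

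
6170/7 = 881 + 3/7 ≈ 881.43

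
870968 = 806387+64581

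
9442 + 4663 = 14105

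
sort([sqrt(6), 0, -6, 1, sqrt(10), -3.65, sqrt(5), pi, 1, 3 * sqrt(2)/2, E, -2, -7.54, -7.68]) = [-7.68, -7.54, -6, -3.65, -2, 0, 1, 1, 3 * sqrt(2)/2, sqrt(5), sqrt(6), E, pi, sqrt(10)]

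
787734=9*87526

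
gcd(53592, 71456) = 17864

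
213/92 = 2 + 29/92 ≈ 2.32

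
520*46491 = 24175320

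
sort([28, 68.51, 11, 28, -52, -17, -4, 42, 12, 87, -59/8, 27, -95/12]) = [-52, -17, -95/12, -59/8, -4, 11, 12, 27, 28, 28, 42, 68.51, 87]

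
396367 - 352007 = 44360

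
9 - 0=9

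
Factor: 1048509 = 3^2 * 7^1 * 11^1 * 17^1 * 89^1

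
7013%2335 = 8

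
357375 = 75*4765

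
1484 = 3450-1966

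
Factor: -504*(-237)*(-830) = -1*2^4*3^3*5^1*7^1*79^1*83^1 = -99141840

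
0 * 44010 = 0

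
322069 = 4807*67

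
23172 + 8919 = 32091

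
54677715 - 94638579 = -39960864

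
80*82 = 6560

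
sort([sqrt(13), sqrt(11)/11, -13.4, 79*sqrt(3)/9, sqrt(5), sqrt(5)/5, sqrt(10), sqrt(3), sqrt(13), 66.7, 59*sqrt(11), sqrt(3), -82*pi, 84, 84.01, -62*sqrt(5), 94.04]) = [-82*pi, -62*sqrt(5), -13.4, sqrt(11)/11, sqrt(5)/5, sqrt(3), sqrt(3), sqrt(5), sqrt(10), sqrt(13), sqrt(13), 79*sqrt(3)/9, 66.7, 84, 84.01, 94.04, 59*sqrt(11)]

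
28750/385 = 74+52/77 ≈ 74.68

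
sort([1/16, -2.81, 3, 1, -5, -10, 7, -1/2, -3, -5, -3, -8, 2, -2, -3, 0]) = [-10, -8, -5, -5, -3, -3, -3, -2.81, -2, -1/2, 0, 1/16, 1, 2, 3, 7]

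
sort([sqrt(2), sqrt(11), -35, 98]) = [-35, sqrt(2), sqrt(11), 98]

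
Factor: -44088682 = -1*2^1*11^1*37^1*54163^1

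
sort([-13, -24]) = [-24, -13]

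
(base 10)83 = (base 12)6b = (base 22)3h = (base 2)1010011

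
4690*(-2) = -9380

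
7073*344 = 2433112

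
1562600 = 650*2404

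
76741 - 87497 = -10756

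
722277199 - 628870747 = 93406452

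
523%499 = 24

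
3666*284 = 1041144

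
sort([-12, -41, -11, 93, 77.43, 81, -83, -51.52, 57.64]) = [-83, -51.52, -41, -12, -11, 57.64, 77.43, 81, 93]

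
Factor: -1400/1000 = -1*5^(-1)*7^1 = -7/5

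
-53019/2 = -26509 - 1/2 = -26509.50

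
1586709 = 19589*81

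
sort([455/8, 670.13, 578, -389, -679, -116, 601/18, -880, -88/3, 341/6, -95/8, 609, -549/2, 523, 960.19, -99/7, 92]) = [-880, -679, -389, -549/2, -116, -88/3, -99/7, -95/8, 601/18, 341/6, 455/8, 92, 523, 578, 609, 670.13, 960.19]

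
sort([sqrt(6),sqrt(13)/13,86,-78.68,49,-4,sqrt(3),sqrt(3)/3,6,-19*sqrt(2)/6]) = [-78.68,-19*sqrt(2)/6,-4,sqrt(13)/13,sqrt(3)/3,sqrt(3),sqrt(6),6,49,86]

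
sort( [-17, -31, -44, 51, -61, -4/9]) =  [-61, -44, -31, -17, -4/9, 51]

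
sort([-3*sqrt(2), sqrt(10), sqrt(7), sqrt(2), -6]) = [-6, -3*sqrt(2), sqrt(2), sqrt(7), sqrt(10)]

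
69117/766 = 90 + 177/766 ≈ 90.23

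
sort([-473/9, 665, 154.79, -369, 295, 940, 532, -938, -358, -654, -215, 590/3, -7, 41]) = [-938, -654, -369, -358, -215, -473/9, -7, 41, 154.79, 590/3, 295, 532, 665, 940]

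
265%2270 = 265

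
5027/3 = 1675+2/3 ≈ 1675.67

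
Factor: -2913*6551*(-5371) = 3^1*41^1*131^1*971^1*6551^1 = 102495131373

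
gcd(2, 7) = 1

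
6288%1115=713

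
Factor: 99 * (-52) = -1 * 2^2 * 3^2 * 11^1 * 13^1 = -5148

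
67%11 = 1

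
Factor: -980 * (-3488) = 2^7 * 5^1 * 7^2 * 109^1 = 3418240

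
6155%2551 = 1053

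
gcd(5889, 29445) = 5889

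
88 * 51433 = 4526104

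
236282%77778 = 2948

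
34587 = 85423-50836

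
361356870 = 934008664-572651794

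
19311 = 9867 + 9444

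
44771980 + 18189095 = 62961075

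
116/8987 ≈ 0.0129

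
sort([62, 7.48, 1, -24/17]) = [-24/17, 1, 7.48, 62]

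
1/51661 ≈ 0.0000194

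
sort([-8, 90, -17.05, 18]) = [-17.05, -8, 18, 90]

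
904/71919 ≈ 0.0126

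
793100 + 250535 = 1043635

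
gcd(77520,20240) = 80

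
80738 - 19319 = 61419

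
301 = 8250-7949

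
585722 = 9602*61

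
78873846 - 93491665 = -14617819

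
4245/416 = 10+85/416 ≈ 10.20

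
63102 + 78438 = 141540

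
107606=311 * 346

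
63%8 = 7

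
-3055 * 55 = -168025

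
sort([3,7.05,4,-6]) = [-6,3,4,7.05]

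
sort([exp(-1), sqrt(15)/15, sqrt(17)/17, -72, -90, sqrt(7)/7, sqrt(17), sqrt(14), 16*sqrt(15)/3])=[-90, -72, sqrt(17)/17, sqrt(15)/15, exp(-1), sqrt(7)/7, sqrt(14), sqrt(17), 16*sqrt(15)/3]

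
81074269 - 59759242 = 21315027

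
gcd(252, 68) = 4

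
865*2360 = 2041400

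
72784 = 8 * 9098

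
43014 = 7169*6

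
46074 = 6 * 7679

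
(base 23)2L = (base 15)47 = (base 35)1W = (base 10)67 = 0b1000011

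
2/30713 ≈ 0.0000651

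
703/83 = 8 + 39/83 ≈ 8.47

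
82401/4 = 20600+1/4 = 20600.25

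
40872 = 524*78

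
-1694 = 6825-8519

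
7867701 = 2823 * 2787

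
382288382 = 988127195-605838813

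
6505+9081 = 15586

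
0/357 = 0 = 0.00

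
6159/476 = 12 + 447/476 ≈ 12.94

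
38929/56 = 695 + 9/56 ≈ 695.16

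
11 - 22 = -11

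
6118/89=68 + 66/89 ≈ 68.74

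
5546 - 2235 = 3311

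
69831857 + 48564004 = 118395861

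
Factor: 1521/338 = 2^ (-1)*3^2 = 9/2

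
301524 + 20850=322374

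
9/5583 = 3/1861 ≈ 0.00161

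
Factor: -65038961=-1 * 13^1 * 31^1 * 161387^1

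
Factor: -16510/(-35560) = 2^(-2)*7^(-1)*13^1 = 13/28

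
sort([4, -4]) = [-4, 4]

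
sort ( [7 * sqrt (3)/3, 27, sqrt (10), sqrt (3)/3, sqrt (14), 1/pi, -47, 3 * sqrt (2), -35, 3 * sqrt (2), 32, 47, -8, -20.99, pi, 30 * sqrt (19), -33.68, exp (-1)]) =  [-47, -35, -33.68, -20.99, -8, 1/pi, exp (-1), sqrt (3)/3, pi, sqrt (10), sqrt (14), 7 * sqrt (3)/3, 3 * sqrt (2), 3 * sqrt (2), 27, 32, 47, 30 * sqrt (19)]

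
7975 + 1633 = 9608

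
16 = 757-741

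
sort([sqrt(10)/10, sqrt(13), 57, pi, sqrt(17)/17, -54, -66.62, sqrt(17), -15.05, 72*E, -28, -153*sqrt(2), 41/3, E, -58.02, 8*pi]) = [-153*sqrt(2), -66.62, -58.02, -54, -28, -15.05, sqrt(17)/17, sqrt(10)/10, E, pi, sqrt(13), sqrt(17), 41/3, 8*pi, 57, 72*E]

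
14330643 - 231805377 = -217474734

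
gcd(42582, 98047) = 1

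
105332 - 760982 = -655650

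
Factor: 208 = 2^4*13^1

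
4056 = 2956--1100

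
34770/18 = 5795/3 ≈ 1931.67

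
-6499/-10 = 649 + 9/10 = 649.90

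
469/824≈0.569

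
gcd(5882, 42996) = 2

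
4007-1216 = 2791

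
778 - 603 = 175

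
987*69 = 68103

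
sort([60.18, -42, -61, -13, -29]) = [-61, -42, -29, -13, 60.18]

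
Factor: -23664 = -1 * 2^4 * 3^1 * 17^1 * 29^1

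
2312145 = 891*2595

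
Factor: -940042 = -1*2^1*470021^1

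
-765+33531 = 32766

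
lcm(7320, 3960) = 241560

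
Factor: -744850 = -1 * 2^1 * 5^2 * 14897^1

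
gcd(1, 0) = 1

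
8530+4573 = 13103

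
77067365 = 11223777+65843588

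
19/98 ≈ 0.194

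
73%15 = 13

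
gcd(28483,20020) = 91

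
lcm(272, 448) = 7616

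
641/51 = 12 + 29/51 ≈ 12.57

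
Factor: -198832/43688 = -1 * 2^1 * 17^2 * 127^(-1) = -578/127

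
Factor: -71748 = -1 * 2^2 * 3^2 * 1993^1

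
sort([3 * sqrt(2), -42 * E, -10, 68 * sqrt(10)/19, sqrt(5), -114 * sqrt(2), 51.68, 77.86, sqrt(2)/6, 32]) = [-114 * sqrt(2), -42 * E, -10, sqrt(2)/6, sqrt(5), 3 * sqrt(2), 68 * sqrt(10)/19, 32, 51.68, 77.86]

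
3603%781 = 479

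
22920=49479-26559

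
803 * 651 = 522753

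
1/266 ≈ 0.00376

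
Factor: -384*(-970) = 2^8*3^1*5^1*97^1 = 372480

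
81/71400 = 27/23800 ≈ 0.00113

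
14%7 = 0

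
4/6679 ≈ 0.000599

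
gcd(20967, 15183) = 723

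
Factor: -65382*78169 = -1*2^1*3^1*7^1*13^1*17^1*641^1*859^1 = -5110845558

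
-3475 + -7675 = -11150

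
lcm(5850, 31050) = 403650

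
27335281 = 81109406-53774125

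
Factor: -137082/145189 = -1*2^1*3^1*31^1*197^(-1) = -186/197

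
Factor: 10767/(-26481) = -1*7^(-1)*13^(-1)*37^1 = -37/91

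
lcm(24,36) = 72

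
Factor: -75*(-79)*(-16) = -1*2^4*3^1*5^2*79^1 = -94800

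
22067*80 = 1765360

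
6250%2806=638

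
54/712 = 27/356≈0.0758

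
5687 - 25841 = -20154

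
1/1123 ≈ 0.000890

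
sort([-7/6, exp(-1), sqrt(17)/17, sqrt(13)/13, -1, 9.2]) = [-7/6, -1, sqrt(17)/17, sqrt(13)/13, exp(-1), 9.2]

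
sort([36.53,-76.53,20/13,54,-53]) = [-76.53,-53,20/13,36.53,54]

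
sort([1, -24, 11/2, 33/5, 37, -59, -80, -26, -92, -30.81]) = [-92, -80, -59, -30.81, -26, -24, 1, 11/2, 33/5, 37]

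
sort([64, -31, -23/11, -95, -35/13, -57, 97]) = [-95, -57, -31, -35/13, -23/11, 64, 97]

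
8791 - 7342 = 1449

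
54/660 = 9/110 ≈ 0.0818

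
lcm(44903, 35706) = 2963598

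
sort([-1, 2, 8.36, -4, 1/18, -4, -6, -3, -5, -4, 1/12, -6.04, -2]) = [-6.04, -6, -5, -4, -4, -4, -3, -2, -1, 1/18, 1/12, 2, 8.36]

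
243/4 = 60 + 3/4 = 60.75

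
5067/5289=1689/1763 ≈ 0.958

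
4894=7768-2874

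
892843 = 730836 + 162007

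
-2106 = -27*78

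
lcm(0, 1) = 0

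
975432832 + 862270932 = 1837703764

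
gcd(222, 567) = 3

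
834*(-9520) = -7939680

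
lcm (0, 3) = 0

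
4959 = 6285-1326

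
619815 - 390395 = 229420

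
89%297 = 89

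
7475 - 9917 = -2442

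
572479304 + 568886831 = 1141366135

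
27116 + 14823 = 41939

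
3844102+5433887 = 9277989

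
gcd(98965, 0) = 98965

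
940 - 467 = 473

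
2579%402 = 167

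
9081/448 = 20 + 121/448 ≈ 20.27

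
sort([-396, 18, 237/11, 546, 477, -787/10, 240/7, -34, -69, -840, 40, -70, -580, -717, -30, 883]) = [-840, -717, -580, -396, -787/10, -70, -69, -34, -30, 18, 237/11, 240/7, 40, 477, 546, 883]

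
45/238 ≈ 0.189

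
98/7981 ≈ 0.0123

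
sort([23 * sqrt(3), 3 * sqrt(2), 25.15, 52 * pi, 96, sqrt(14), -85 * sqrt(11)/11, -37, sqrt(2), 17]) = [-37, -85 * sqrt(11)/11, sqrt(2), sqrt(14), 3 * sqrt(2), 17, 25.15, 23 * sqrt(3), 96, 52 * pi]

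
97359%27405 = 15144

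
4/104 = 1/26≈0.0385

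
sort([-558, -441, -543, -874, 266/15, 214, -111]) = [-874, -558, -543, -441, -111, 266/15, 214]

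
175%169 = 6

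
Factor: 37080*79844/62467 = 2^5*3^2*5^1*103^1*19961^1*62467^(-1) = 2960615520/62467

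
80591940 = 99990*806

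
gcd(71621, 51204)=17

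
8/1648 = 1/206 ≈ 0.00485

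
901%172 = 41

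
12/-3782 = -6/1891 ≈ -0.00317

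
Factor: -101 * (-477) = 3^2 * 53^1 * 101^1 = 48177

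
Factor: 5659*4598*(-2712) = -1*2^4*3^1*11^2*19^1*113^1*5659^1 = -70566462384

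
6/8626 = 3/4313≈0.000696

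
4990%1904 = 1182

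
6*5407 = 32442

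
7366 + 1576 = 8942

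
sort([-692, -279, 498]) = [-692, -279, 498]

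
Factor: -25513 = -1 * 31^1 * 823^1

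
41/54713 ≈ 0.000749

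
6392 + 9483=15875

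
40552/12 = 10138/3≈3379.33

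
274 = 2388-2114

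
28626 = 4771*6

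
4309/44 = 97+41/44 ≈ 97.93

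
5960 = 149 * 40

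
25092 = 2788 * 9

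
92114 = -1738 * (-53)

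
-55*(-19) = 1045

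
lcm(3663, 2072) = 205128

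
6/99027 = 2/33009 ≈ 0.0000606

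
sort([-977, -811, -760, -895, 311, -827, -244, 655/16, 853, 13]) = [-977, -895, -827, -811, -760, -244, 13, 655/16, 311, 853]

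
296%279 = 17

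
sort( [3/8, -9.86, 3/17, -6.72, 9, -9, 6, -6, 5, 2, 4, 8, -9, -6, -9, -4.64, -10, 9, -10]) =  [-10, -10, -9.86, -9, -9, -9, -6.72, -6, -6, -4.64, 3/17, 3/8, 2, 4, 5, 6, 8, 9, 9]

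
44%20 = 4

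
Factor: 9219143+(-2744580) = 839^1*7717^1 = 6474563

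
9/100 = 0.09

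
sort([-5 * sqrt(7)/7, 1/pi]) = [-5 * sqrt(7)/7, 1/pi]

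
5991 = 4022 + 1969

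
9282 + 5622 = 14904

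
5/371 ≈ 0.0135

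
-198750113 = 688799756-887549869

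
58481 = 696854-638373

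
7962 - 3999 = 3963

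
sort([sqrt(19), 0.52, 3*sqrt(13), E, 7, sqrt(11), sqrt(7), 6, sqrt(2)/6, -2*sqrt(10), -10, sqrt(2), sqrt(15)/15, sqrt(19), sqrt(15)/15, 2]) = [-10, -2*sqrt(10), sqrt(2)/6, sqrt(15)/15, sqrt(15)/15, 0.52, sqrt(2), 2, sqrt(7), E, sqrt(11), sqrt(19), sqrt(19), 6, 7, 3*sqrt(13)]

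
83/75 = 1+8/75 ≈ 1.11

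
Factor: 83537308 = 2^2*20884327^1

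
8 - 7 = 1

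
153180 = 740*207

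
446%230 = 216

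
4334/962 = 2167/481 ≈ 4.51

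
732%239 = 15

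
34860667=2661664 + 32199003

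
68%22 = 2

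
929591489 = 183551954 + 746039535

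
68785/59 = 1165 + 50/59 ≈ 1165.85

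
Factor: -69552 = -1*2^4*3^3*7^1*23^1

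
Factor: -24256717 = -1 * 661^1 * 36697^1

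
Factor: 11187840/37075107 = 2^7*5^1*193^(-1)*5827^1*64033^(-1) = 3729280/12358369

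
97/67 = 1 + 30/67 ≈ 1.45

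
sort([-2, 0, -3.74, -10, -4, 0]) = [-10, -4, -3.74, -2, 0, 0]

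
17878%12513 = 5365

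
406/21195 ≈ 0.0192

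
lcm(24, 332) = 1992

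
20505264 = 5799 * 3536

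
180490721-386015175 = -205524454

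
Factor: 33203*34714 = 2^1*17^1*1021^1*33203^1 = 1152608942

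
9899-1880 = 8019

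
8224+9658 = 17882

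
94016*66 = 6205056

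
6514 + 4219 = 10733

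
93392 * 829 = 77421968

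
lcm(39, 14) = 546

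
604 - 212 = 392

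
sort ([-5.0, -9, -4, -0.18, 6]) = [-9, -5.0, -4, -0.18, 6]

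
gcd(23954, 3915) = 29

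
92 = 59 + 33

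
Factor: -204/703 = -1*2^2*3^1*17^1*19^(-1)*37^(-1) 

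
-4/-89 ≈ 0.0449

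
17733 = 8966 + 8767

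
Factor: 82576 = 2^4*13^1*397^1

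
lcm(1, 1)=1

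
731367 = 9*81263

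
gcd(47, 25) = 1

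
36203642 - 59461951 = -23258309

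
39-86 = -47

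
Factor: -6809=-1*11^1*619^1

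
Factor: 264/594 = 2^2 * 3^(-2) = 4/9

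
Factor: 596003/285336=2^(-3)*3^(-3)*17^1*1321^(-1)*35059^1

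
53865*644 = 34689060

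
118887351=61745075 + 57142276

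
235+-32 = 203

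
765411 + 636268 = 1401679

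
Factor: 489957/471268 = 2^(-2) * 3^1 * 7^(-1) * 13^1 * 17^1 * 739^1 * 16831^(-1)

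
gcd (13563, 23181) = 3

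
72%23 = 3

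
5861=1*5861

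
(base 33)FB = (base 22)110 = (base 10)506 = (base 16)1FA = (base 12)362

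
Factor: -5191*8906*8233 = -1*2^1*29^1*61^1*73^1*179^1*8233^1 = -380620201718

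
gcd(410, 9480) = 10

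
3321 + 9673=12994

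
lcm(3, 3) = 3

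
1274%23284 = 1274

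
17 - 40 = -23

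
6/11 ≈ 0.545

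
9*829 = 7461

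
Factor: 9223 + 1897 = 2^4*5^1*139^1 = 11120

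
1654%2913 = 1654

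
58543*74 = 4332182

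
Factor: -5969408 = -1*2^9*89^1*131^1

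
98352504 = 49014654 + 49337850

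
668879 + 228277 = 897156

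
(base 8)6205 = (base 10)3205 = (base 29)3nf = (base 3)11101201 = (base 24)5dd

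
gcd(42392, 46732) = 28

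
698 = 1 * 698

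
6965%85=80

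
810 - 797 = 13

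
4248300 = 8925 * 476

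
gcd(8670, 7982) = 2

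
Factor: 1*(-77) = -1*7^1*11^1 = -77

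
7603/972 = 7+799/972 ≈ 7.82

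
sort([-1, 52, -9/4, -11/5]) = [-9/4, -11/5, -1, 52]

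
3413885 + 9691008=13104893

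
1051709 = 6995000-5943291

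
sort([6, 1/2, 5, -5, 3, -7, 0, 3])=[-7, -5, 0, 1/2, 3, 3, 5, 6]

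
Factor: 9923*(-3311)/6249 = -1*3^(-1)*7^1*11^1*43^1*2083^(-1)*9923^1 = -32855053/6249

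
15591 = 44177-28586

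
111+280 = 391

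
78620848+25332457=103953305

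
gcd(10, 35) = 5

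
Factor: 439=439^1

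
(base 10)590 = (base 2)1001001110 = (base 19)1c1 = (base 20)19a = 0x24e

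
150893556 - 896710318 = -745816762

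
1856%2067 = 1856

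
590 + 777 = 1367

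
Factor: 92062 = 2^1*191^1*241^1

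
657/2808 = 73/312 ≈ 0.234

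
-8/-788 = 2/197 ≈ 0.0102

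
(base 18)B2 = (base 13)125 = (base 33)62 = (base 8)310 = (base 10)200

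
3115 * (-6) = -18690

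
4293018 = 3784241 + 508777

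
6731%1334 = 61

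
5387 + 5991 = 11378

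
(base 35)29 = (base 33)2d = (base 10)79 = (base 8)117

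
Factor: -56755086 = -1*2^1*3^1*1033^1*9157^1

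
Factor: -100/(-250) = 2^1*5^(-1) = 2/5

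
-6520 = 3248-9768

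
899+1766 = 2665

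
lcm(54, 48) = 432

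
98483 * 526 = 51802058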